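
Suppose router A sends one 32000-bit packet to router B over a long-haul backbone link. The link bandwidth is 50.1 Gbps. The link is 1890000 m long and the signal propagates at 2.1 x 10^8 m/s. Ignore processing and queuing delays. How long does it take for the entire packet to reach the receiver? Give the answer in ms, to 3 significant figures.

Transmission delay = L/R = 32000 / 50100000000 = 0.000638723 ms.
Propagation delay = d/s = 1890000 m / 210000000 m/s = 9 ms.
Total = 9.00 ms.

9.00 ms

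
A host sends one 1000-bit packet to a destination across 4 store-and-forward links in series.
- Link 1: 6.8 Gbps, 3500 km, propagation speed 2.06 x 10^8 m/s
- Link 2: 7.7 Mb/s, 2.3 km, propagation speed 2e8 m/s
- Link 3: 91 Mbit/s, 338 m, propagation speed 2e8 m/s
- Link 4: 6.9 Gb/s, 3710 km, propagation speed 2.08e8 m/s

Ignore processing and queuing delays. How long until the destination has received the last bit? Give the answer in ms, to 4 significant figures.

34.98 ms

Transmission delays (L/R per hop): 0.000147059, 0.12987, 0.010989, 0.000144928 ms; sum = 0.141151 ms.
Propagation delays (d/s per hop): 16.9903, 0.0115, 0.00169, 17.8365 ms; sum = 34.84 ms.
End-to-end = 34.98 ms.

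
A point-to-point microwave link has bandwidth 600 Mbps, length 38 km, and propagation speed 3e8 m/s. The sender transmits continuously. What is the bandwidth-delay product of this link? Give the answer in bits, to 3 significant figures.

Propagation delay = 38000 / 300000000 = 0.000126667 s.
BDP = R × t_prop = 600000000 × 0.000126667 = 76000 bits.

76000 bits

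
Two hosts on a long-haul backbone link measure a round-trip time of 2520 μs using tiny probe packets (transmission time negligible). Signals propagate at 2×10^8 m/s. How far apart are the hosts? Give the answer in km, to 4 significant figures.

252.0 km

One-way propagation = RTT/2 = 1260 μs.
d = s × t = 200000000 × 0.00126 = 252.0 km.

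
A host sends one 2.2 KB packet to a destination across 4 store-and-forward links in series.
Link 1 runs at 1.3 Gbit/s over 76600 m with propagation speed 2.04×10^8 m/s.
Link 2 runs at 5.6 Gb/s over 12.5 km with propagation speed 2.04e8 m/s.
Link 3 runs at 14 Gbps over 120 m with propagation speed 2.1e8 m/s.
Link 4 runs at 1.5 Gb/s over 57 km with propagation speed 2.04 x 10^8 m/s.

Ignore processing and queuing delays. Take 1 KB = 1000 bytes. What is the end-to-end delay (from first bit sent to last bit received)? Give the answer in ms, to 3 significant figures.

0.746 ms

L = 17600 bits.
Transmission delays (L/R per hop): 0.0135385, 0.00314286, 0.00125714, 0.0117333 ms; sum = 0.0296718 ms.
Propagation delays (d/s per hop): 0.37549, 0.0612745, 0.000571429, 0.279412 ms; sum = 0.716748 ms.
End-to-end = 0.746 ms.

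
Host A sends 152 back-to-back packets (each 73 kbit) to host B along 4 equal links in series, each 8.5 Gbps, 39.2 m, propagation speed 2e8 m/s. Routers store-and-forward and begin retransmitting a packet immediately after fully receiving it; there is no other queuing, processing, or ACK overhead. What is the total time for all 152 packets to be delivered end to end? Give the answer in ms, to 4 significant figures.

Per-hop transmission t_tx = L/R = 73000/8500000000 = 0.00858824 ms.
Per-hop propagation t_prop = 39.2/200000000 = 0.000196 ms.
Pipeline fill: first packet needs 4·t_tx to clear all hops; remaining 151 packets each add one t_tx.
Total = (4+152-1)·t_tx + 4·t_prop = 155·0.00858824 + 4·0.000196 = 1.332 ms.

1.332 ms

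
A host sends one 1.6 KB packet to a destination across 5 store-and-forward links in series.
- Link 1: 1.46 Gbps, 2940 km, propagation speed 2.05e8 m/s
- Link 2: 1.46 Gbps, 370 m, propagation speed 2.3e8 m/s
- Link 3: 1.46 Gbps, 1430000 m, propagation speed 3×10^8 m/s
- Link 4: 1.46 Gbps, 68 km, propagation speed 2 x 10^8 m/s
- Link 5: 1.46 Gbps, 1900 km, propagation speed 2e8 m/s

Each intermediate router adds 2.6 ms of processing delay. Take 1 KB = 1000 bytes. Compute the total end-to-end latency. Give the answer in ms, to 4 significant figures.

L = 12800 bits.
Transmission delay per hop = L/R = 12800/1460000000 = 0.00876712 ms; 5 hops → 0.0438356 ms.
Propagation delays (d/s per hop): 14.3415, 0.0016087, 4.76667, 0.34, 9.5 ms; sum = 28.9497 ms.
Processing at 4 router(s): 4 × 2.6 ms = 10.4 ms.
End-to-end = 39.39 ms.

39.39 ms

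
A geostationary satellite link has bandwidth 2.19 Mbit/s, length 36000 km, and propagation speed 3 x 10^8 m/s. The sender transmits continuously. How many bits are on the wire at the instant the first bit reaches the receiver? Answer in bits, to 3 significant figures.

Propagation delay = 36000000 / 300000000 = 0.12 s.
BDP = R × t_prop = 2190000 × 0.12 = 262800 bits.

263000 bits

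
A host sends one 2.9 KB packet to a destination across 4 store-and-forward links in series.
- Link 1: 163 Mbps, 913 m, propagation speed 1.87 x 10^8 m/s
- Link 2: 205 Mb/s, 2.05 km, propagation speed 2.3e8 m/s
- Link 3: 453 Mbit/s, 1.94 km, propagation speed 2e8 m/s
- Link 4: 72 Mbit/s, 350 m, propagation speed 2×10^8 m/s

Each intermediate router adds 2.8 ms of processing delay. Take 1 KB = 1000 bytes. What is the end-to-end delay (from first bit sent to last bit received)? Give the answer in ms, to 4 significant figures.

L = 23200 bits.
Transmission delays (L/R per hop): 0.142331, 0.113171, 0.0512141, 0.322222 ms; sum = 0.628938 ms.
Propagation delays (d/s per hop): 0.00488235, 0.00891304, 0.0097, 0.00175 ms; sum = 0.0252454 ms.
Processing at 3 router(s): 3 × 2.8 ms = 8.4 ms.
End-to-end = 9.054 ms.

9.054 ms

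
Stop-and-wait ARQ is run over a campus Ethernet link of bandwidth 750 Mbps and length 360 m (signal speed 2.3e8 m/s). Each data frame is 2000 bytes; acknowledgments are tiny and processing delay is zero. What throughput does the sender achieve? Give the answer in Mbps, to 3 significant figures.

t_tx = L/R = 16000/750000000 = 2.13333e-05 s.
t_prop = 360/2.3e+08 = 1.56522e-06 s; RTT = 3.13043e-06 s.
Cycle = t_tx + RTT = 2.44638e-05 s.
Throughput = L / cycle = 16000 / 2.44638e-05 = 654 Mbps.

654 Mbps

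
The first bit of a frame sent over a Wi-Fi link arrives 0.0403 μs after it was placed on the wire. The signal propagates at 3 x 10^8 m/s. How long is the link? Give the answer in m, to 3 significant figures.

d = s × t_prop = 300000000 × 4.03e-08 = 12.1 m.

12.1 m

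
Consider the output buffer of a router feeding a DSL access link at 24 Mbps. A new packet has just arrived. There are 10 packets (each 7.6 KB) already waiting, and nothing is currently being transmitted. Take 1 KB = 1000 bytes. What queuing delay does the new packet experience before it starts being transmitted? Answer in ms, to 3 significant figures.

25.3 ms

Each queued packet: L/R = 60800/24000000 = 2.53333 ms.
10 queued → 25.3333 ms.
Queuing delay = 25.3 ms.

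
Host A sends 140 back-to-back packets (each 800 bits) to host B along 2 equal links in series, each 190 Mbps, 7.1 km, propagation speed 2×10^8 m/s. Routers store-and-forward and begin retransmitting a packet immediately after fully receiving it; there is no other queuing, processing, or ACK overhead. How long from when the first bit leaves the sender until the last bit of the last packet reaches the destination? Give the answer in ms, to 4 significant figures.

Per-hop transmission t_tx = L/R = 800/190000000 = 0.00421053 ms.
Per-hop propagation t_prop = 7100/200000000 = 0.0355 ms.
Pipeline fill: first packet needs 2·t_tx to clear all hops; remaining 139 packets each add one t_tx.
Total = (2+140-1)·t_tx + 2·t_prop = 141·0.00421053 + 2·0.0355 = 0.6647 ms.

0.6647 ms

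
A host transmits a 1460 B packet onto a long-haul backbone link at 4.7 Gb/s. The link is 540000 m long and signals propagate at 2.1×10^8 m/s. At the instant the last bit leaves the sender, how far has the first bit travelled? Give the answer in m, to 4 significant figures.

t_tx = L/R = 11680/4700000000 = 2.48511e-06 s.
Distance = s × t_tx = 210000000 × 2.48511e-06 = 521.9 m.

521.9 m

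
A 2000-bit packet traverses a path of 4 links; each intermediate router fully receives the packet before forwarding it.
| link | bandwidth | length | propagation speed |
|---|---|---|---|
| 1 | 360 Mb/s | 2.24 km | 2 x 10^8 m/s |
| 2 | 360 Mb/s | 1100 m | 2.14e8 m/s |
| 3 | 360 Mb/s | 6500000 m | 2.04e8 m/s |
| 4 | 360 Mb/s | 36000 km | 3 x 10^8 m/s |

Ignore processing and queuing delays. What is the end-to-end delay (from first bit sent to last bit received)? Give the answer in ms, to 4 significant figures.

Transmission delay per hop = L/R = 2000/360000000 = 0.00555556 ms; 4 hops → 0.0222222 ms.
Propagation delays (d/s per hop): 0.0112, 0.00514019, 31.8627, 120 ms; sum = 151.879 ms.
End-to-end = 151.9 ms.

151.9 ms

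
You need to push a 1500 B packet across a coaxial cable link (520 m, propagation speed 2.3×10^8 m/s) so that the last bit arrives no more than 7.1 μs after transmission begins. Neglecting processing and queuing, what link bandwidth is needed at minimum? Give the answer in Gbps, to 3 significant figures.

L = 12000 bits.
Propagation delay = 520 / 2.3e+08 = 2.26087 μs.
Transmission budget = 7.1 − 2.26087 = 4.83913 μs.
R ≥ L / t_tx = 12000 bits / 4.83913e-06 s = 2.48 Gbps.

2.48 Gbps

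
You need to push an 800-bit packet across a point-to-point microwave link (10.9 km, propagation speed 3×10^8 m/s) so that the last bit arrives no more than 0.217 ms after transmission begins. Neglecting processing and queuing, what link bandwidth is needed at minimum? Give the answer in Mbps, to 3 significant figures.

Propagation delay = 10900 / 300000000 = 0.0363333 ms.
Transmission budget = 0.217 − 0.0363333 = 0.180667 ms.
R ≥ L / t_tx = 800 bits / 0.000180667 s = 4.43 Mbps.

4.43 Mbps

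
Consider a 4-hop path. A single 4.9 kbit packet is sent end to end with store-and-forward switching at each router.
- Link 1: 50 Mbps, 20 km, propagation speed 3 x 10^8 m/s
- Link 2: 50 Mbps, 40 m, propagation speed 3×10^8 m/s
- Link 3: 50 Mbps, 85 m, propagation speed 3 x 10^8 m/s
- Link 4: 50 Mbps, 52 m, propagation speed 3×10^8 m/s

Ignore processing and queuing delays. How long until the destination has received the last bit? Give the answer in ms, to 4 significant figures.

L = 4900 bits.
Transmission delay per hop = L/R = 4900/50000000 = 0.098 ms; 4 hops → 0.392 ms.
Propagation delays (d/s per hop): 0.0666667, 0.000133333, 0.000283333, 0.000173333 ms; sum = 0.0672567 ms.
End-to-end = 0.4593 ms.

0.4593 ms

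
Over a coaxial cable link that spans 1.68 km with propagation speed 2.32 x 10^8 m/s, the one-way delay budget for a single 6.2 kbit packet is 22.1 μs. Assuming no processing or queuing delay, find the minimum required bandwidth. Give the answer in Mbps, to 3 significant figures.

417 Mbps

Propagation delay = 1680 / 2.32e+08 = 7.24138 μs.
Transmission budget = 22.1 − 7.24138 = 14.8586 μs.
R ≥ L / t_tx = 6200 bits / 1.48586e-05 s = 417 Mbps.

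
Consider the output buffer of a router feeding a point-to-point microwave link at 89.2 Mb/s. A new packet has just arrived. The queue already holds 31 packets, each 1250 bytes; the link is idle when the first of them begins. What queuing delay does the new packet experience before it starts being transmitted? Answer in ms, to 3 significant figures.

Each queued packet: L/R = 10000/89200000 = 0.112108 ms.
31 queued → 3.47534 ms.
Queuing delay = 3.48 ms.

3.48 ms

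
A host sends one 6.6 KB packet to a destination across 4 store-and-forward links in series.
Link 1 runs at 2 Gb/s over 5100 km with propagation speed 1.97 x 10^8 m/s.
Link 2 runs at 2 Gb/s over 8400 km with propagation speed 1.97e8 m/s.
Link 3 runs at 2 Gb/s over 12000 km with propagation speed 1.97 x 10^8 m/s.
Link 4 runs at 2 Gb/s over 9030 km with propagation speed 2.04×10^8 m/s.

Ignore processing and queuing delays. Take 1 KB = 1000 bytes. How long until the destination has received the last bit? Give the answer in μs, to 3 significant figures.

L = 52800 bits.
Transmission delay per hop = L/R = 52800/2000000000 = 26.4 μs; 4 hops → 105.6 μs.
Propagation delays (d/s per hop): 25888.3, 42639.6, 60913.7, 44264.7 μs; sum = 173706 μs.
End-to-end = 174000 μs.

174000 μs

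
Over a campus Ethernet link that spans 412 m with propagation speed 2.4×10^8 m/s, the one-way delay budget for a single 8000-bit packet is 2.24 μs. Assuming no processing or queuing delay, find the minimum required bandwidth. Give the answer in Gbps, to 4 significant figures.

Propagation delay = 412 / 240000000 = 1.71667 μs.
Transmission budget = 2.24 − 1.71667 = 0.523333 μs.
R ≥ L / t_tx = 8000 bits / 5.23333e-07 s = 15.29 Gbps.

15.29 Gbps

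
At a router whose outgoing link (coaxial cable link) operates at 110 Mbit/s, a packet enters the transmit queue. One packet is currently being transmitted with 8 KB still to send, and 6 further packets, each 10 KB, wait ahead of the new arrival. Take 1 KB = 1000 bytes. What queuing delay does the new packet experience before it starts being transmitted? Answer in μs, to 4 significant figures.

4945 μs

Each queued packet: L/R = 80000/110000000 = 727.273 μs.
6 queued → 4363.64 μs.
Plus remaining 64000 bits of current packet: 581.818 μs.
Queuing delay = 4945 μs.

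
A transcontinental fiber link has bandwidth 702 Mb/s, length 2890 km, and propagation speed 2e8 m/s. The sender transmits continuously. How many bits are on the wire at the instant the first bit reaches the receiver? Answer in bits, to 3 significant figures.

Propagation delay = 2890000 / 200000000 = 0.01445 s.
BDP = R × t_prop = 702000000 × 0.01445 = 10143900 bits.

10100000 bits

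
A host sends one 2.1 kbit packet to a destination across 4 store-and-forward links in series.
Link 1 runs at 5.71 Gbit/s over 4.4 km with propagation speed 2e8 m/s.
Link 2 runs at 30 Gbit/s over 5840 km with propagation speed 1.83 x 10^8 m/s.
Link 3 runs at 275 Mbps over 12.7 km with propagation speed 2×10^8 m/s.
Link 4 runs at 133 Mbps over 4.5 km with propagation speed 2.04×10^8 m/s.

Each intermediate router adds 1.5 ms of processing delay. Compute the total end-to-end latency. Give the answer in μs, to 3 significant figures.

36500 μs

L = 2100 bits.
Transmission delays (L/R per hop): 0.367776, 0.07, 7.63636, 15.7895 μs; sum = 23.8636 μs.
Propagation delays (d/s per hop): 22, 31912.6, 63.5, 22.0588 μs; sum = 32020.1 μs.
Processing at 3 router(s): 3 × 1.5 ms = 4500 μs.
End-to-end = 36500 μs.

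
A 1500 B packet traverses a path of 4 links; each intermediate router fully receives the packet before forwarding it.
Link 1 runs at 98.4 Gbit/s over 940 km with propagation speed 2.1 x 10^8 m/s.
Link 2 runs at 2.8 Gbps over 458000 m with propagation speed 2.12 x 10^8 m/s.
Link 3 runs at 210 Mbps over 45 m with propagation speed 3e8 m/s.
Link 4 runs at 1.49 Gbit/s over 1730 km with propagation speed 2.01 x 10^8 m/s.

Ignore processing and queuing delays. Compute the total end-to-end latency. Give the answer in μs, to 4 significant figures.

15310 μs

L = 1500 × 8 = 12000 bits.
Transmission delays (L/R per hop): 0.121951, 4.28571, 57.1429, 8.05369 μs; sum = 69.6042 μs.
Propagation delays (d/s per hop): 4476.19, 2160.38, 0.15, 8606.97 μs; sum = 15243.7 μs.
End-to-end = 15310 μs.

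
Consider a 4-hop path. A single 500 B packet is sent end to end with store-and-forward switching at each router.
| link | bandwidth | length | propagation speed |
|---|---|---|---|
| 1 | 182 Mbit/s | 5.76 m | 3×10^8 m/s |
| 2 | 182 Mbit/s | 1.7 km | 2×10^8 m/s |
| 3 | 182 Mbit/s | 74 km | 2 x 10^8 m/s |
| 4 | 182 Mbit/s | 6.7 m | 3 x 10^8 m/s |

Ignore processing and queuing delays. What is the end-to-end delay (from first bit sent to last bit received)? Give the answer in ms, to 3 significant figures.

0.466 ms

L = 500 × 8 = 4000 bits.
Transmission delay per hop = L/R = 4000/182000000 = 0.021978 ms; 4 hops → 0.0879121 ms.
Propagation delays (d/s per hop): 1.92e-05, 0.0085, 0.37, 2.23333e-05 ms; sum = 0.378542 ms.
End-to-end = 0.466 ms.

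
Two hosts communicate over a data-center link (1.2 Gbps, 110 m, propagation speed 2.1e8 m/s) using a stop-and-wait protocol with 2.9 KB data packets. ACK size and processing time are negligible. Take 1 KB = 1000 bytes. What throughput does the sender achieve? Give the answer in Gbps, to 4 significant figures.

t_tx = L/R = 23200/1200000000 = 1.93333e-05 s.
t_prop = 110/210000000 = 5.2381e-07 s; RTT = 1.04762e-06 s.
Cycle = t_tx + RTT = 2.0381e-05 s.
Throughput = L / cycle = 23200 / 2.0381e-05 = 1.138 Gbps.

1.138 Gbps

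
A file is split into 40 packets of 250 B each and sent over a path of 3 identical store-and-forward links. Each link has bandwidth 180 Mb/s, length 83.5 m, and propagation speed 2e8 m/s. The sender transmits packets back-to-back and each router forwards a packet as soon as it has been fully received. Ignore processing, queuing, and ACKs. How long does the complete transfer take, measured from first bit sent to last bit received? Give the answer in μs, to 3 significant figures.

468 μs

Per-hop transmission t_tx = L/R = 2000/180000000 = 11.1111 μs.
Per-hop propagation t_prop = 83.5/200000000 = 0.4175 μs.
Pipeline fill: first packet needs 3·t_tx to clear all hops; remaining 39 packets each add one t_tx.
Total = (3+40-1)·t_tx + 3·t_prop = 42·11.1111 + 3·0.4175 = 468 μs.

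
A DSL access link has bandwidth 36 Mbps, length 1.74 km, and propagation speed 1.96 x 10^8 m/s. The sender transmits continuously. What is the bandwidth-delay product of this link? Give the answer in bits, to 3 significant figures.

320 bits

Propagation delay = 1740 / 196000000 = 8.87755e-06 s.
BDP = R × t_prop = 36000000 × 8.87755e-06 = 319.592 bits.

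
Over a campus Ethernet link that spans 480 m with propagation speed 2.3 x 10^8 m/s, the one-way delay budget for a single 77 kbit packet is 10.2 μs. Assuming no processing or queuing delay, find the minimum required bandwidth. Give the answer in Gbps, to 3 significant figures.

Propagation delay = 480 / 2.3e+08 = 2.08696 μs.
Transmission budget = 10.2 − 2.08696 = 8.11304 μs.
R ≥ L / t_tx = 77000 bits / 8.11304e-06 s = 9.49 Gbps.

9.49 Gbps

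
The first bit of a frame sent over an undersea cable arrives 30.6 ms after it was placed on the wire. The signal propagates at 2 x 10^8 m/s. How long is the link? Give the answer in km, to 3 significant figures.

d = s × t_prop = 200000000 × 0.0306 = 6120 km.

6120 km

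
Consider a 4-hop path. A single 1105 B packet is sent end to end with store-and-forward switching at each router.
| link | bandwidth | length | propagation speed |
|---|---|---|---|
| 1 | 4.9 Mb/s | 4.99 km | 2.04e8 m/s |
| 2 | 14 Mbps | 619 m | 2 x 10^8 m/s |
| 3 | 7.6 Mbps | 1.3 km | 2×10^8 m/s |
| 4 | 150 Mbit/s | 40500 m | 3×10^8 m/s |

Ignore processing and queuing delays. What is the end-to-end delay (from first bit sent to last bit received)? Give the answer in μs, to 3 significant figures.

3830 μs

L = 1105 × 8 = 8840 bits.
Transmission delays (L/R per hop): 1804.08, 631.429, 1163.16, 58.9333 μs; sum = 3657.6 μs.
Propagation delays (d/s per hop): 24.4608, 3.095, 6.5, 135 μs; sum = 169.056 μs.
End-to-end = 3830 μs.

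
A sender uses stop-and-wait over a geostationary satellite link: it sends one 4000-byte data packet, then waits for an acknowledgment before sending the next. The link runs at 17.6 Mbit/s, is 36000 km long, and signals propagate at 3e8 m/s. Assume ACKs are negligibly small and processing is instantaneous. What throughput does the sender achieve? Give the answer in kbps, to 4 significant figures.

132.3 kbps

t_tx = L/R = 32000/17600000 = 0.00181818 s.
t_prop = 36000000/300000000 = 0.12 s; RTT = 0.24 s.
Cycle = t_tx + RTT = 0.241818 s.
Throughput = L / cycle = 32000 / 0.241818 = 132.3 kbps.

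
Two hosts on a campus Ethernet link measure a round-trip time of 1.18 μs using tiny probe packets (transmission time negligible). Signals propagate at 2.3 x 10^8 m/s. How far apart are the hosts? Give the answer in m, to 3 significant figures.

136 m

One-way propagation = RTT/2 = 0.59 μs.
d = s × t = 2.3e+08 × 5.9e-07 = 136 m.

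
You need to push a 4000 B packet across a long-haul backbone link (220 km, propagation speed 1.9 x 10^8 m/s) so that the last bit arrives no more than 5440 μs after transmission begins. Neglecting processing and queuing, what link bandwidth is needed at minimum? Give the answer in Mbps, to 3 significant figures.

L = 32000 bits.
Propagation delay = 220000 / 190000000 = 1157.89 μs.
Transmission budget = 5440 − 1157.89 = 4282.11 μs.
R ≥ L / t_tx = 32000 bits / 0.00428211 s = 7.47 Mbps.

7.47 Mbps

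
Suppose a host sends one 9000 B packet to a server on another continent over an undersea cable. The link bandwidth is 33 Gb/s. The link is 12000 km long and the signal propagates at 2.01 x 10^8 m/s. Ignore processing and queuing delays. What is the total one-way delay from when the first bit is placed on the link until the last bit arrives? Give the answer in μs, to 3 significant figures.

59700 μs

L = 9000 × 8 = 72000 bits.
Transmission delay = L/R = 72000 / 33000000000 = 2.18182 μs.
Propagation delay = d/s = 12000000 m / 2.01e+08 m/s = 59701.5 μs.
Total = 59700 μs.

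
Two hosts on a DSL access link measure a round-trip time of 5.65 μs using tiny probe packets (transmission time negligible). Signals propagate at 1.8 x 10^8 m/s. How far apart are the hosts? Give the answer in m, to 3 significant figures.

509 m

One-way propagation = RTT/2 = 2.825 μs.
d = s × t = 180000000 × 2.825e-06 = 509 m.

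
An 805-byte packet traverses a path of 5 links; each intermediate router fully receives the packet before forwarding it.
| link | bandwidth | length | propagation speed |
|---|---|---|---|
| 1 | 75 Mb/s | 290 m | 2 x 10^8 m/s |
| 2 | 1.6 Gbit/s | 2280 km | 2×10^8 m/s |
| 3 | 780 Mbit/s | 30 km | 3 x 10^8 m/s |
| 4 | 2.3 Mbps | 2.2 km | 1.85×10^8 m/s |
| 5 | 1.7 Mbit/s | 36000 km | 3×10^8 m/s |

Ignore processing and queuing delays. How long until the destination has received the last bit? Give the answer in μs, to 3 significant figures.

138000 μs

L = 805 × 8 = 6440 bits.
Transmission delays (L/R per hop): 85.8667, 4.025, 8.25641, 2800, 3788.24 μs; sum = 6686.38 μs.
Propagation delays (d/s per hop): 1.45, 11400, 100, 11.8919, 120000 μs; sum = 131513 μs.
End-to-end = 138000 μs.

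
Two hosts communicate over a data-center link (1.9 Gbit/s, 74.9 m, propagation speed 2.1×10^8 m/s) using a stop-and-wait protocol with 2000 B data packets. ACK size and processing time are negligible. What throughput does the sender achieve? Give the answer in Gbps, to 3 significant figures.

1.75 Gbps

t_tx = L/R = 16000/1900000000 = 8.42105e-06 s.
t_prop = 74.9/210000000 = 3.56667e-07 s; RTT = 7.13333e-07 s.
Cycle = t_tx + RTT = 9.13439e-06 s.
Throughput = L / cycle = 16000 / 9.13439e-06 = 1.75 Gbps.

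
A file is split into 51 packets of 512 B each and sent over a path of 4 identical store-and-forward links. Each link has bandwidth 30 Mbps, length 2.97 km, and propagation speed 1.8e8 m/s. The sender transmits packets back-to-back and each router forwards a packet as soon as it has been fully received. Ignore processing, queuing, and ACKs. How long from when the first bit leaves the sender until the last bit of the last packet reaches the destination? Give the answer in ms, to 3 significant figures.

Per-hop transmission t_tx = L/R = 4096/30000000 = 0.136533 ms.
Per-hop propagation t_prop = 2970/180000000 = 0.0165 ms.
Pipeline fill: first packet needs 4·t_tx to clear all hops; remaining 50 packets each add one t_tx.
Total = (4+51-1)·t_tx + 4·t_prop = 54·0.136533 + 4·0.0165 = 7.44 ms.

7.44 ms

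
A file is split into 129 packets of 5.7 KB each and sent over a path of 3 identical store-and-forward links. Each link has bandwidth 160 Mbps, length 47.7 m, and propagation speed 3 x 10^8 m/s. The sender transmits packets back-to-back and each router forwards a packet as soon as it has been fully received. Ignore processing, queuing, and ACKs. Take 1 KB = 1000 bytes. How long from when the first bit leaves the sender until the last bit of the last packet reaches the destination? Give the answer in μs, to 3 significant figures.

Per-hop transmission t_tx = L/R = 45600/160000000 = 285 μs.
Per-hop propagation t_prop = 47.7/300000000 = 0.159 μs.
Pipeline fill: first packet needs 3·t_tx to clear all hops; remaining 128 packets each add one t_tx.
Total = (3+129-1)·t_tx + 3·t_prop = 131·285 + 3·0.159 = 37300 μs.

37300 μs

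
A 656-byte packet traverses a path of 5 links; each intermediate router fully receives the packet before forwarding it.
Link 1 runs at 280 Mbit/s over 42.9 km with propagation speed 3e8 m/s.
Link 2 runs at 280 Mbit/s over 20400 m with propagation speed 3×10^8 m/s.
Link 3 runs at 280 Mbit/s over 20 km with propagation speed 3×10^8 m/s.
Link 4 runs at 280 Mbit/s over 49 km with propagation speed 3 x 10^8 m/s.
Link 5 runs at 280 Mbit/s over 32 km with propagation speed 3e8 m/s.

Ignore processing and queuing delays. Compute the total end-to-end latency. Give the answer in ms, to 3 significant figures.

0.641 ms

L = 656 × 8 = 5248 bits.
Transmission delay per hop = L/R = 5248/280000000 = 0.0187429 ms; 5 hops → 0.0937143 ms.
Propagation delays (d/s per hop): 0.143, 0.068, 0.0666667, 0.163333, 0.106667 ms; sum = 0.547667 ms.
End-to-end = 0.641 ms.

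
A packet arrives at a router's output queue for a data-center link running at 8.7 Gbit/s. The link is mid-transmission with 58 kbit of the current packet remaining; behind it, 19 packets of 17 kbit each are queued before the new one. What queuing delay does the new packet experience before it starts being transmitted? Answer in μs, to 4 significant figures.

43.79 μs

Each queued packet: L/R = 17000/8700000000 = 1.95402 μs.
19 queued → 37.1264 μs.
Plus remaining 58000 bits of current packet: 6.66667 μs.
Queuing delay = 43.79 μs.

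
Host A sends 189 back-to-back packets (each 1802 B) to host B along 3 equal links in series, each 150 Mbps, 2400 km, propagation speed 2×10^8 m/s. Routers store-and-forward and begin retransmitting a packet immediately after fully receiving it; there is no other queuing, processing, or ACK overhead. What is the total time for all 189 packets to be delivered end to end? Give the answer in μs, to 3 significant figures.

Per-hop transmission t_tx = L/R = 14416/150000000 = 96.1067 μs.
Per-hop propagation t_prop = 2400000/200000000 = 12000 μs.
Pipeline fill: first packet needs 3·t_tx to clear all hops; remaining 188 packets each add one t_tx.
Total = (3+189-1)·t_tx + 3·t_prop = 191·96.1067 + 3·12000 = 54400 μs.

54400 μs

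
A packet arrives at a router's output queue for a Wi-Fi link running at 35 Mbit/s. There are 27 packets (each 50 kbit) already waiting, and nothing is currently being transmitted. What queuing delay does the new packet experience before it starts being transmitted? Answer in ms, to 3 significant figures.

Each queued packet: L/R = 50000/35000000 = 1.42857 ms.
27 queued → 38.5714 ms.
Queuing delay = 38.6 ms.

38.6 ms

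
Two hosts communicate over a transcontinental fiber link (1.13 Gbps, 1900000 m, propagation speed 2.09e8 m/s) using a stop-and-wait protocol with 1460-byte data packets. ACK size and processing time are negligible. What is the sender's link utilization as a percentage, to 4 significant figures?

0.05682 %

t_tx = L/R = 11680/1130000000 = 1.03363e-05 s.
t_prop = 1900000/209000000 = 0.00909091 s; RTT = 0.0181818 s.
Cycle = t_tx + RTT = 0.0181922 s.
Utilization = t_tx / cycle = 1.03363e-05/0.0181922 = 0.05682 %.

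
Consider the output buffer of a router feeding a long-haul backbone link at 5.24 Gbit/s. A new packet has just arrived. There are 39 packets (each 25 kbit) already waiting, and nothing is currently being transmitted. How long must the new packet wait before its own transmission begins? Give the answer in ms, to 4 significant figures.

0.1861 ms

Each queued packet: L/R = 25000/5240000000 = 0.00477099 ms.
39 queued → 0.186069 ms.
Queuing delay = 0.1861 ms.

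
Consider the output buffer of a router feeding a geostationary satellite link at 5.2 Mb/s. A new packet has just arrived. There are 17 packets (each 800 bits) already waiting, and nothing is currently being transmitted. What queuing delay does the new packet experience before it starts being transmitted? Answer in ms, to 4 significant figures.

Each queued packet: L/R = 800/5200000 = 0.153846 ms.
17 queued → 2.61538 ms.
Queuing delay = 2.615 ms.

2.615 ms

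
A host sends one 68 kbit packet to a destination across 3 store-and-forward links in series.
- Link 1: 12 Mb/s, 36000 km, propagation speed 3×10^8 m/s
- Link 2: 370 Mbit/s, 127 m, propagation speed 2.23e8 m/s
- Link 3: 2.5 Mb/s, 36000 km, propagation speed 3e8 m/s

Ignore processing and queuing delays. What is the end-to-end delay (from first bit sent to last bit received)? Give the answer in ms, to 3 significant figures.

L = 68000 bits.
Transmission delays (L/R per hop): 5.66667, 0.183784, 27.2 ms; sum = 33.0505 ms.
Propagation delays (d/s per hop): 120, 0.000569507, 120 ms; sum = 240.001 ms.
End-to-end = 273 ms.

273 ms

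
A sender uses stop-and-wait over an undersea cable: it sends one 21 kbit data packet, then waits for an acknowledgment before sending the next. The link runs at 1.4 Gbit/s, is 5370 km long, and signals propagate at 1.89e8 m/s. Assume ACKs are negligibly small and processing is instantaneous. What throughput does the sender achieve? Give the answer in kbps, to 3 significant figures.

t_tx = L/R = 21000/1400000000 = 1.5e-05 s.
t_prop = 5370000/189000000 = 0.0284127 s; RTT = 0.0568254 s.
Cycle = t_tx + RTT = 0.0568404 s.
Throughput = L / cycle = 21000 / 0.0568404 = 369 kbps.

369 kbps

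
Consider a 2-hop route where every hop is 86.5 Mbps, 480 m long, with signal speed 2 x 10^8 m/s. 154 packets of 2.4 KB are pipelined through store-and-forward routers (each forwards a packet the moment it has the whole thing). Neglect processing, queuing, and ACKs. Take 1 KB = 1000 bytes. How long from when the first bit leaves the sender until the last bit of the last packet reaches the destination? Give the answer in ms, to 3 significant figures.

34.4 ms

Per-hop transmission t_tx = L/R = 19200/86500000 = 0.221965 ms.
Per-hop propagation t_prop = 480/200000000 = 0.0024 ms.
Pipeline fill: first packet needs 2·t_tx to clear all hops; remaining 153 packets each add one t_tx.
Total = (2+154-1)·t_tx + 2·t_prop = 155·0.221965 + 2·0.0024 = 34.4 ms.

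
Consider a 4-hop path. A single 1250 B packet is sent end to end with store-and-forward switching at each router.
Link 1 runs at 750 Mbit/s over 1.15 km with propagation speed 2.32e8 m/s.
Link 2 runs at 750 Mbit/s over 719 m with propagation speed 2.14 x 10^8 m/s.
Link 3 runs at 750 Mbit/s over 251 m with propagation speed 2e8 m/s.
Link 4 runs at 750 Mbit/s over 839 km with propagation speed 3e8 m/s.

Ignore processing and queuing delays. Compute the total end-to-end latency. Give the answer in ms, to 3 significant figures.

L = 1250 × 8 = 10000 bits.
Transmission delay per hop = L/R = 10000/750000000 = 0.0133333 ms; 4 hops → 0.0533333 ms.
Propagation delays (d/s per hop): 0.0049569, 0.00335981, 0.001255, 2.79667 ms; sum = 2.80624 ms.
End-to-end = 2.86 ms.

2.86 ms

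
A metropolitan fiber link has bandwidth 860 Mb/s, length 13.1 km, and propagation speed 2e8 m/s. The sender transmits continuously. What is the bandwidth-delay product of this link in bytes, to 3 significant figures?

7040 bytes

Propagation delay = 13100 / 200000000 = 6.55e-05 s.
BDP = R × t_prop = 860000000 × 6.55e-05 = 56330 bits.
In bytes: 56330/8 = 7040 bytes.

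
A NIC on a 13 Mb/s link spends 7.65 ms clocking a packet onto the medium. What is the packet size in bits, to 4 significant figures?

99450 bits

L = R × t_tx = 13000000 b/s × 0.00765 s = 99450 bits.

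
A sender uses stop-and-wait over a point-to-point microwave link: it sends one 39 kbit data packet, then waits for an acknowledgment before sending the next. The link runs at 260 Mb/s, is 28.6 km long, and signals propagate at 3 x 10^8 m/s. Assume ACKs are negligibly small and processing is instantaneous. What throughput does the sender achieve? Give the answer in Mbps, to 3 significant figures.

t_tx = L/R = 39000/260000000 = 0.00015 s.
t_prop = 28600/300000000 = 9.53333e-05 s; RTT = 0.000190667 s.
Cycle = t_tx + RTT = 0.000340667 s.
Throughput = L / cycle = 39000 / 0.000340667 = 114 Mbps.

114 Mbps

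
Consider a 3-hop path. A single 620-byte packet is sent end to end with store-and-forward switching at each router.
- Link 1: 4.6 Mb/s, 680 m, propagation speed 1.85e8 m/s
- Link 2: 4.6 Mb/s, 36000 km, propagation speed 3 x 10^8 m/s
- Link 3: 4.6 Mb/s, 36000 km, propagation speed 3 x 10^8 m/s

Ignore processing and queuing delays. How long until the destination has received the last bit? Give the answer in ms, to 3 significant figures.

243 ms

L = 620 × 8 = 4960 bits.
Transmission delay per hop = L/R = 4960/4600000 = 1.07826 ms; 3 hops → 3.23478 ms.
Propagation delays (d/s per hop): 0.00367568, 120, 120 ms; sum = 240.004 ms.
End-to-end = 243 ms.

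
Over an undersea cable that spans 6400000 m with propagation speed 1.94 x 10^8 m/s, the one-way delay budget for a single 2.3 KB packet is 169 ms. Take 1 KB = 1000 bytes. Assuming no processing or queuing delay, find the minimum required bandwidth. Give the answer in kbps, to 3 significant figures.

135 kbps

L = 18400 bits.
Propagation delay = 6400000 / 194000000 = 32.9897 ms.
Transmission budget = 169 − 32.9897 = 136.01 ms.
R ≥ L / t_tx = 18400 bits / 0.13601 s = 135 kbps.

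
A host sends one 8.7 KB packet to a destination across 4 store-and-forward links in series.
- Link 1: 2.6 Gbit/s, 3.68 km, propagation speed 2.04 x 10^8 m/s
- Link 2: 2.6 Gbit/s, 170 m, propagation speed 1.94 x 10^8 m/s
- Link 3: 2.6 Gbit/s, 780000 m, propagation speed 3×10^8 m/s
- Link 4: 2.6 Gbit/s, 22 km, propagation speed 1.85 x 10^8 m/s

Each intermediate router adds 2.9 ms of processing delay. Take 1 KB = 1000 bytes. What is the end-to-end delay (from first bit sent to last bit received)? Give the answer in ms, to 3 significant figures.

11.5 ms

L = 69600 bits.
Transmission delay per hop = L/R = 69600/2600000000 = 0.0267692 ms; 4 hops → 0.107077 ms.
Propagation delays (d/s per hop): 0.0180392, 0.000876289, 2.6, 0.118919 ms; sum = 2.73783 ms.
Processing at 3 router(s): 3 × 2.9 ms = 8.7 ms.
End-to-end = 11.5 ms.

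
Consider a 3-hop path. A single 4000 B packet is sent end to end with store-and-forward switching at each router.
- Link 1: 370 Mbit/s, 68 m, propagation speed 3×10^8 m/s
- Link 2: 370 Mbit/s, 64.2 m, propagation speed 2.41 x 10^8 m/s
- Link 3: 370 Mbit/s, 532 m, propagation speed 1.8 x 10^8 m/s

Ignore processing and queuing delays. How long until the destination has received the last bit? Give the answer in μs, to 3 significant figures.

263 μs

L = 4000 × 8 = 32000 bits.
Transmission delay per hop = L/R = 32000/370000000 = 86.4865 μs; 3 hops → 259.459 μs.
Propagation delays (d/s per hop): 0.226667, 0.26639, 2.95556 μs; sum = 3.44861 μs.
End-to-end = 263 μs.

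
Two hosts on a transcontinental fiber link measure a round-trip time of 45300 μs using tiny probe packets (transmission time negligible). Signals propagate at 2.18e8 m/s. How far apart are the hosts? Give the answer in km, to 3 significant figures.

One-way propagation = RTT/2 = 22650 μs.
d = s × t = 2.18e+08 × 0.02265 = 4940 km.

4940 km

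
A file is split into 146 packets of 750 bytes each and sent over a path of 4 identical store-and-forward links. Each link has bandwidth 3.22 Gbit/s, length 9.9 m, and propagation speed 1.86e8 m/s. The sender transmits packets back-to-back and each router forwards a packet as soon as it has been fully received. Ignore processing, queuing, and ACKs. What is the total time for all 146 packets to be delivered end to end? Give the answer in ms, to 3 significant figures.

Per-hop transmission t_tx = L/R = 6000/3220000000 = 0.00186335 ms.
Per-hop propagation t_prop = 9.9/186000000 = 5.32258e-05 ms.
Pipeline fill: first packet needs 4·t_tx to clear all hops; remaining 145 packets each add one t_tx.
Total = (4+146-1)·t_tx + 4·t_prop = 149·0.00186335 + 4·5.32258e-05 = 0.278 ms.

0.278 ms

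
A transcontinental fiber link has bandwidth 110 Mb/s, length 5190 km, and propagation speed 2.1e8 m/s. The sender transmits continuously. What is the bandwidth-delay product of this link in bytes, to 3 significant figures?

340000 bytes

Propagation delay = 5190000 / 210000000 = 0.0247143 s.
BDP = R × t_prop = 110000000 × 0.0247143 = 2718570 bits.
In bytes: 2718570/8 = 340000 bytes.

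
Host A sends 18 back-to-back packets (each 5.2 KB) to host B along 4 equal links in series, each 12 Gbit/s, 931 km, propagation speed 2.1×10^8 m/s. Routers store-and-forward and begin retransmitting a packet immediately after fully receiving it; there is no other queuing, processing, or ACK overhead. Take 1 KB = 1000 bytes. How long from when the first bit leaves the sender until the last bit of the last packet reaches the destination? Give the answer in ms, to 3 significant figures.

17.8 ms

Per-hop transmission t_tx = L/R = 41600/12000000000 = 0.00346667 ms.
Per-hop propagation t_prop = 931000/210000000 = 4.43333 ms.
Pipeline fill: first packet needs 4·t_tx to clear all hops; remaining 17 packets each add one t_tx.
Total = (4+18-1)·t_tx + 4·t_prop = 21·0.00346667 + 4·4.43333 = 17.8 ms.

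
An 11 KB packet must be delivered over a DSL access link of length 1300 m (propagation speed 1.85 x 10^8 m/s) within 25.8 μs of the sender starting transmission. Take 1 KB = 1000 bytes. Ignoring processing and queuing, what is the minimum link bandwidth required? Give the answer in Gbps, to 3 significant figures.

L = 88000 bits.
Propagation delay = 1300 / 185000000 = 7.02703 μs.
Transmission budget = 25.8 − 7.02703 = 18.773 μs.
R ≥ L / t_tx = 88000 bits / 1.8773e-05 s = 4.69 Gbps.

4.69 Gbps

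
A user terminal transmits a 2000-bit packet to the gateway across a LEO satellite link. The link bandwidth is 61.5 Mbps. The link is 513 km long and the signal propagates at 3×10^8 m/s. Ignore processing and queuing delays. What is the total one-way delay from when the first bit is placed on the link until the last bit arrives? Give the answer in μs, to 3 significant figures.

Transmission delay = L/R = 2000 / 61500000 = 32.5203 μs.
Propagation delay = d/s = 513000 m / 300000000 m/s = 1710 μs.
Total = 1740 μs.

1740 μs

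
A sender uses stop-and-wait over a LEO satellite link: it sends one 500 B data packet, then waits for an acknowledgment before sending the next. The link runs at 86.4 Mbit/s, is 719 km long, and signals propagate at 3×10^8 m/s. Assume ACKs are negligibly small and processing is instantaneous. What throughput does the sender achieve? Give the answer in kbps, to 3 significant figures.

t_tx = L/R = 4000/86400000 = 4.62963e-05 s.
t_prop = 719000/300000000 = 0.00239667 s; RTT = 0.00479333 s.
Cycle = t_tx + RTT = 0.00483963 s.
Throughput = L / cycle = 4000 / 0.00483963 = 827 kbps.

827 kbps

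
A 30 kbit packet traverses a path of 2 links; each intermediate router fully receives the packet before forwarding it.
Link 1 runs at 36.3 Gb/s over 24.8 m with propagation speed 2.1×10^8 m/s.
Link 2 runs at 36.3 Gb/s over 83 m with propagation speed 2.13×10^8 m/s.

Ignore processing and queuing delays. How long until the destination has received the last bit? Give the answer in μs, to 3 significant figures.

L = 30000 bits.
Transmission delay per hop = L/R = 30000/36300000000 = 0.826446 μs; 2 hops → 1.65289 μs.
Propagation delays (d/s per hop): 0.118095, 0.389671 μs; sum = 0.507767 μs.
End-to-end = 2.16 μs.

2.16 μs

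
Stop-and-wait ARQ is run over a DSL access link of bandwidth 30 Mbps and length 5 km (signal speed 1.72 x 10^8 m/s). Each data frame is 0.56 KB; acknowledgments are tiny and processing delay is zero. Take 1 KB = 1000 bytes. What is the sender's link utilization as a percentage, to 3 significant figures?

72.0 %

t_tx = L/R = 4480/30000000 = 0.000149333 s.
t_prop = 5000/172000000 = 2.90698e-05 s; RTT = 5.81395e-05 s.
Cycle = t_tx + RTT = 0.000207473 s.
Utilization = t_tx / cycle = 0.000149333/0.000207473 = 72.0 %.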